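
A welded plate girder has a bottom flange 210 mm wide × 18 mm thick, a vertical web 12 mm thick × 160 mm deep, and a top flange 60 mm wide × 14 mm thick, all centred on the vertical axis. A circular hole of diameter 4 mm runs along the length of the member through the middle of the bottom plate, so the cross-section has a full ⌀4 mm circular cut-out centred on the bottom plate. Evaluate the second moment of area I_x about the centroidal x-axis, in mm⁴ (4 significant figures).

Split into non-overlapping primitives; take the origin at the lower-left of the bounding box.
Bottom plate: 210 × 18, A = 3 780 mm², y = 9 mm, Ī = 102 060 mm⁴.
Web plate: 12 × 160, A = 1 920 mm², y = 98 mm, Ī = 4 096 000 mm⁴.
Top plate: 60 × 14, A = 840 mm², y = 185 mm, Ī = 13 720 mm⁴.
Hole (subtracted): ⌀4, A = 12.5664 mm², y = 9 mm, Ī = 12.5664 mm⁴.
Centroid: ȳ = ΣA·y / ΣA = 57.8278 mm.
Transfer each piece to the centroidal x-axis using Ī + A·d² with d = y − 57.8278:
  bottom plate: d = -48.8278 mm → contributes +9 114 150 mm⁴
  web plate: d = 40.1722 mm → contributes +7 194 512 mm⁴
  top plate: d = 127.172 mm → contributes +13 598 853 mm⁴
  hole: d = -48.8278 mm → contributes −29972.7 mm⁴
Total I = 29 877 542 mm⁴.

I_x ≈ 2.988 × 10⁷ mm⁴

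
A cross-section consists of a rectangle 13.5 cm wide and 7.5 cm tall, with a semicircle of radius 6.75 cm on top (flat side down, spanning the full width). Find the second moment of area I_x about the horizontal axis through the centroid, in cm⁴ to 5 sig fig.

I_x ≈ 2537.1 cm⁴

Split into non-overlapping primitives; take the origin at the lower-left of the bounding box.
Rectangular body: 13.5 × 7.5, A = 101.25 cm², y = 3.75 cm, Ī = 474.6094 cm⁴.
Semicircular cap: semicircle r = 6.75, A = 71.56941 cm², y = 10.36479 cm, Ī = 227.849 cm⁴.
Centroid: ȳ = ΣA·y / ΣA = 6.489371 cm.
Transfer each piece to the horizontal axis through the centroid using Ī + A·d² with d = y − 6.489371:
  rectangular body: d = -2.739371 cm → contributes +1234.405 cm⁴
  semicircular cap: d = 3.875418 cm → contributes +1302.74 cm⁴
Total I = 2537.145 cm⁴.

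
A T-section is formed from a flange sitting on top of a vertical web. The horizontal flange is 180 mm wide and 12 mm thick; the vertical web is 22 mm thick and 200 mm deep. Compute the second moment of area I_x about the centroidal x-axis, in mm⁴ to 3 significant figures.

Decompose the section into non-overlapping parts with the origin at the bottom-left of its bounding rectangle.
Flange: 180 × 12, A = 2 160 mm², y = 206 mm, Ī = 25 920 mm⁴.
Web: 22 × 200, A = 4 400 mm², y = 100 mm, Ī = 14 666 667 mm⁴.
Centroid: ȳ = ΣA·y / ΣA = 134.9 mm.
Transfer each piece to the centroidal x-axis using Ī + A·d² with d = y − 134.9:
  flange: d = 71.098 mm → contributes +10 944 424 mm⁴
  web: d = -34.902 mm → contributes +20 026 660 mm⁴
Total I = 30 971 084 mm⁴.

I_x ≈ 3.10 × 10⁷ mm⁴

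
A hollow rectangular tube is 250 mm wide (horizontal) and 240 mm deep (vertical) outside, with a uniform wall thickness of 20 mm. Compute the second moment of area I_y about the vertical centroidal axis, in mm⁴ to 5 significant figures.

Treat the section as a set of non-overlapping primitives; coordinates are from the bounding-box lower-left.
Outer rectangle: 250 × 240, A = 60 000 mm², x = 125 mm, Ī = 312 500 000 mm⁴.
Inner void (subtracted): 210 × 200, A = 42 000 mm², x = 125 mm, Ī = 154 350 000 mm⁴.
By symmetry the centroid is at mid-width, x̄ = 125 mm.
All pieces are centred on the vertical centroidal axis, so I = ΣĪ (holes subtracted) = 158 150 000 mm⁴.

I_y ≈ 1.5815 × 10⁸ mm⁴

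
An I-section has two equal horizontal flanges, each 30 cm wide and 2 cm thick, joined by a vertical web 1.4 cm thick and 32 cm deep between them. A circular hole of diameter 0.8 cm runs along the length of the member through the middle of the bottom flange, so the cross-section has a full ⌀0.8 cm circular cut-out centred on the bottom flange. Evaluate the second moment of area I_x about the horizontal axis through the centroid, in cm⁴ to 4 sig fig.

I_x ≈ 3.840 × 10⁴ cm⁴

Split into non-overlapping primitives; take the origin at the lower-left of the bounding box.
Bottom flange: 30 × 2, A = 60 cm², y = 1 cm, Ī = 20 cm⁴.
Web: 1.4 × 32, A = 44.8 cm², y = 18 cm, Ī = 3822.93 cm⁴.
Top flange: 30 × 2, A = 60 cm², y = 35 cm, Ī = 20 cm⁴.
Hole (subtracted): ⌀0.8, A = 0.502655 cm², y = 1 cm, Ī = 0.0201062 cm⁴.
Centroid: ȳ = ΣA·y / ΣA = 18.052 cm.
Transfer each piece to the horizontal axis through the centroid using Ī + A·d² with d = y − 18.052:
  bottom flange: d = -17.052 cm → contributes +17466.3 cm⁴
  web: d = -0.0520102 cm → contributes +3823.05 cm⁴
  top flange: d = 16.948 cm → contributes +17254.1 cm⁴
  hole: d = -17.052 cm → contributes −146.178 cm⁴
Total I = 38397.2 cm⁴.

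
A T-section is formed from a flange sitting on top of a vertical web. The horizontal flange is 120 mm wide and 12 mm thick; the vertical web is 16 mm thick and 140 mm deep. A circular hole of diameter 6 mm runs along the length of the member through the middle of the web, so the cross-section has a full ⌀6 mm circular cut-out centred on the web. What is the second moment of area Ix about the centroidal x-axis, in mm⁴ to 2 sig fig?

Break the section into simple shapes (no overlaps), measuring from the bottom-left corner of the bounding box.
Flange: 120 × 12, A = 1 440 mm², y = 146 mm, Ī = 17 280 mm⁴.
Web: 16 × 140, A = 2 240 mm², y = 70 mm, Ī = 3 658 667 mm⁴.
Hole (subtracted): ⌀6, A = 28.27 mm², y = 70 mm, Ī = 63.62 mm⁴.
Centroid: ȳ = ΣA·y / ΣA = 99.97 mm.
Transfer each piece to the centroidal x-axis using Ī + A·d² with d = y − 99.97:
  flange: d = 46.03 mm → contributes +3 068 376 mm⁴
  web: d = -29.97 mm → contributes +5 670 555 mm⁴
  hole: d = -29.97 mm → contributes −25 459 mm⁴
Total I = 8 713 473 mm⁴.

Ix ≈ 8.7 × 10⁶ mm⁴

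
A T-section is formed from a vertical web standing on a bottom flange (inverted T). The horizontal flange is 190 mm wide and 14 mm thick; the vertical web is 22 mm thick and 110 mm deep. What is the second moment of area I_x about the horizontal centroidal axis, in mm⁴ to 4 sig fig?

Break the section into simple shapes (no overlaps), measuring from the bottom-left corner of the bounding box.
Flange: 190 × 14, A = 2 660 mm², y = 7 mm, Ī = 43446.7 mm⁴.
Web: 22 × 110, A = 2 420 mm², y = 69 mm, Ī = 2 440 167 mm⁴.
Centroid: ȳ = ΣA·y / ΣA = 36.5354 mm.
Transfer each piece to the horizontal centroidal axis using Ī + A·d² with d = y − 36.5354:
  flange: d = -29.5354 mm → contributes +2 363 876 mm⁴
  web: d = 32.4646 mm → contributes +4 990 721 mm⁴
Total I = 7 354 597 mm⁴.

I_x ≈ 7.355 × 10⁶ mm⁴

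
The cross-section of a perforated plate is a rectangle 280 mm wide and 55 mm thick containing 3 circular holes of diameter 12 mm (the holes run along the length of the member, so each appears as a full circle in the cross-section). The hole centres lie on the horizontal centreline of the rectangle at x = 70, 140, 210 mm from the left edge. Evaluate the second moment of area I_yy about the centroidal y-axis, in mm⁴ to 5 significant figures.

I_yy ≈ 9.9502 × 10⁷ mm⁴

Split into non-overlapping primitives; take the origin at the lower-left of the bounding box.
Plate: 280 × 55, A = 15 400 mm², x = 140 mm, Ī = 100 613 333 mm⁴.
Hole 1 (subtracted): ⌀12, A = 113.0973 mm², x = 70 mm, Ī = 1017.876 mm⁴.
Hole 2 (subtracted): ⌀12, A = 113.0973 mm², x = 140 mm, Ī = 1017.876 mm⁴.
Hole 3 (subtracted): ⌀12, A = 113.0973 mm², x = 210 mm, Ī = 1017.876 mm⁴.
By symmetry the centroid is at mid-width, x̄ = 140 mm.
Transfer each piece to the centroidal y-axis using Ī + A·d² with d = x − 140:
  plate: d = 0 mm → contributes +100 613 333 mm⁴
  hole 1: d = -70 mm → contributes −555194.8 mm⁴
  hole 2: d = 0 mm → contributes −1017.876 mm⁴
  hole 3: d = 70 mm → contributes −555194.8 mm⁴
Total I = 99 501 926 mm⁴.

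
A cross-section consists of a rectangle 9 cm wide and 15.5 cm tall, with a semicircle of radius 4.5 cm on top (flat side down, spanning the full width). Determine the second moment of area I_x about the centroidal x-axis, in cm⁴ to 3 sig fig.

I_x ≈ 5250 cm⁴

Break the section into simple shapes (no overlaps), measuring from the bottom-left corner of the bounding box.
Rectangular body: 9 × 15.5, A = 139.5 cm², y = 7.75 cm, Ī = 2792.9 cm⁴.
Semicircular cap: semicircle r = 4.5, A = 31.809 cm², y = 17.41 cm, Ī = 45.007 cm⁴.
Centroid: ȳ = ΣA·y / ΣA = 9.5436 cm.
Transfer each piece to the centroidal x-axis using Ī + A·d² with d = y − 9.5436:
  rectangular body: d = -1.7936 cm → contributes +3241.7 cm⁴
  semicircular cap: d = 7.8662 cm → contributes +2013.2 cm⁴
Total I = 5254.9 cm⁴.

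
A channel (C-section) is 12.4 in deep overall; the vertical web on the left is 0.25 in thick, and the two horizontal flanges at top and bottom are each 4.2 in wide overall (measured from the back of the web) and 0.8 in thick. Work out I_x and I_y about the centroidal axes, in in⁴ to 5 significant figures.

I_x ≈ 252.66 in⁴, I_y ≈ 17.406 in⁴

Treat the section as a set of non-overlapping primitives; coordinates are from the bounding-box lower-left.
Web: 0.25 × 12.4, A = 3.1 in², y = 6.2 in, Ī = 39.72133 in⁴.
Top flange (beyond web): 3.95 × 0.8, A = 3.16 in², y = 12 in, Ī = 0.1685333 in⁴.
Bottom flange (beyond web): 3.95 × 0.8, A = 3.16 in², y = 0.4 in, Ī = 0.1685333 in⁴.
By symmetry the centroid is at mid-height, ȳ = 6.2 in.
Transfer each piece to the centroidal x-axis using Ī + A·d² with d = y − 6.2:
  web: d = 0 in → contributes +39.72133 in⁴
  top flange (beyond web): d = 5.8 in → contributes +106.4709 in⁴
  bottom flange (beyond web): d = -5.8 in → contributes +106.4709 in⁴
Total I = 252.6632 in⁴.
For the y-axis: x̄ = 1.533917 in.
Repeating about the centroidal y-axis gives I_y = 17.40551 in⁴.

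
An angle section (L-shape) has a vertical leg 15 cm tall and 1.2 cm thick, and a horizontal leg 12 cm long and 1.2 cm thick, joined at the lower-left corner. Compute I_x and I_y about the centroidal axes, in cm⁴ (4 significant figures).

I_x ≈ 697.8 cm⁴, I_y ≈ 399.4 cm⁴

Break the section into simple shapes (no overlaps), measuring from the bottom-left corner of the bounding box.
Vertical leg: 1.2 × 15, A = 18 cm², y = 7.5 cm, Ī = 337.5 cm⁴.
Horizontal leg (remainder): 10.8 × 1.2, A = 12.96 cm², y = 0.6 cm, Ī = 1.5552 cm⁴.
Centroid: ȳ = ΣA·y / ΣA = 4.61163 cm.
Transfer each piece to the centroidal x-axis using Ī + A·d² with d = y − 4.61163:
  vertical leg: d = 2.88837 cm → contributes +487.668 cm⁴
  horizontal leg (remainder): d = -4.01163 cm → contributes +210.123 cm⁴
Total I = 697.791 cm⁴.
For the y-axis: x̄ = 3.11163 cm.
Repeating about the centroidal y-axis gives I_y = 399.387 cm⁴.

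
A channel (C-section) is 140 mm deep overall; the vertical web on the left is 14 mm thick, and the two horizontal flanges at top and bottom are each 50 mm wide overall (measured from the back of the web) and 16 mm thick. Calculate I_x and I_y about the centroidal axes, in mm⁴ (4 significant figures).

I_x ≈ 7.654 × 10⁶ mm⁴, I_y ≈ 6.099 × 10⁵ mm⁴

Split into non-overlapping primitives; take the origin at the lower-left of the bounding box.
Web: 14 × 140, A = 1 960 mm², y = 70 mm, Ī = 3 201 333 mm⁴.
Top flange (beyond web): 36 × 16, A = 576 mm², y = 132 mm, Ī = 12 288 mm⁴.
Bottom flange (beyond web): 36 × 16, A = 576 mm², y = 8 mm, Ī = 12 288 mm⁴.
By symmetry the centroid is at mid-height, ȳ = 70 mm.
Transfer each piece to the centroidal x-axis using Ī + A·d² with d = y − 70:
  web: d = 0 mm → contributes +3 201 333 mm⁴
  top flange (beyond web): d = 62 mm → contributes +2 226 432 mm⁴
  bottom flange (beyond web): d = -62 mm → contributes +2 226 432 mm⁴
Total I = 7 654 197 mm⁴.
For the y-axis: x̄ = 16.2545 mm.
Repeating about the centroidal y-axis gives I_y = 609 900 mm⁴.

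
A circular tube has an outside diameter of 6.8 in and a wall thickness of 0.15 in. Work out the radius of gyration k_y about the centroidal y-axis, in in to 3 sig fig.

Treat the section as a set of non-overlapping primitives; coordinates are from the bounding-box lower-left.
Outer circle: ⌀6.8, A = 36.317 in², x = 3.4 in, Ī = 104.96 in⁴.
Bore (subtracted): ⌀6.5, A = 33.183 in², x = 3.4 in, Ī = 87.624 in⁴.
By symmetry the centroid is at mid-width, x̄ = 3.4 in.
All pieces are centred on the centroidal y-axis, so I = ΣĪ (holes subtracted) = 17.332 in⁴.
Radius of gyration: k = √(I/A) = √(17.332 / 3.1337) = 2.3517 in.

k_y ≈ 2.35 in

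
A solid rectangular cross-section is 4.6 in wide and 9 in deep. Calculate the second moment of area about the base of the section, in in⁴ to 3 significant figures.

The section: 4.6 × 9, A = 41.4 in², y = 4.5 in, Ī = 279.45 in⁴.
Transfer it to the base of the section using Ī + A·d² with d = y − 0:
  the section: d = 4.5 in → contributes +1117.8 in⁴
Total I = 1117.8 in⁴.

I_base ≈ 1120 in⁴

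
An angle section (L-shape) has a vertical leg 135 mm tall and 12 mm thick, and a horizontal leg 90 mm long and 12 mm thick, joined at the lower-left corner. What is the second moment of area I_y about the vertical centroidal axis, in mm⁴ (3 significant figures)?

I_y ≈ 1.70 × 10⁶ mm⁴

Decompose the section into non-overlapping parts with the origin at the bottom-left of its bounding rectangle.
Vertical leg: 12 × 135, A = 1 620 mm², x = 6 mm, Ī = 19 440 mm⁴.
Horizontal leg (remainder): 78 × 12, A = 936 mm², x = 51 mm, Ī = 474 552 mm⁴.
Centroid: x̄ = ΣA·x / ΣA = 22.479 mm.
Transfer each piece to the vertical centroidal axis using Ī + A·d² with d = x − 22.479:
  vertical leg: d = -16.479 mm → contributes +459 356 mm⁴
  horizontal leg (remainder): d = 28.521 mm → contributes +1 235 946 mm⁴
Total I = 1 695 302 mm⁴.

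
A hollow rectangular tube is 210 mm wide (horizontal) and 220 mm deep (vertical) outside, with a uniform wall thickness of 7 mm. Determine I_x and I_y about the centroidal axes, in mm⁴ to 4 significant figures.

I_x ≈ 4.356 × 10⁷ mm⁴, I_y ≈ 4.053 × 10⁷ mm⁴

Split into non-overlapping primitives; take the origin at the lower-left of the bounding box.
Outer rectangle: 210 × 220, A = 46 200 mm², y = 110 mm, Ī = 186 340 000 mm⁴.
Inner void (subtracted): 196 × 206, A = 40 376 mm², y = 110 mm, Ī = 142 782 995 mm⁴.
By symmetry the centroid is at mid-height, ȳ = 110 mm.
All pieces are centred on the centroidal x-axis, so I = ΣĪ (holes subtracted) = 43 557 005 mm⁴.
Repeating about the centroidal y-axis gives I_y = 40 527 965 mm⁴.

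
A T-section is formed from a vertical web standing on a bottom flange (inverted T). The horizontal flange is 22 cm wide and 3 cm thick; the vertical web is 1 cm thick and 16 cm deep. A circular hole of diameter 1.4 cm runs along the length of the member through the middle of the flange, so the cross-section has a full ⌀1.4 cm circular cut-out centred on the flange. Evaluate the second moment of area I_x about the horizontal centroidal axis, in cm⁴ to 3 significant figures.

Break the section into simple shapes (no overlaps), measuring from the bottom-left corner of the bounding box.
Flange: 22 × 3, A = 66 cm², y = 1.5 cm, Ī = 49.5 cm⁴.
Web: 1 × 16, A = 16 cm², y = 11 cm, Ī = 341.33 cm⁴.
Hole (subtracted): ⌀1.4, A = 1.5394 cm², y = 1.5 cm, Ī = 0.18857 cm⁴.
Centroid: ȳ = ΣA·y / ΣA = 3.3891 cm.
Transfer each piece to the horizontal centroidal axis using Ī + A·d² with d = y − 3.3891:
  flange: d = -1.8891 cm → contributes +285.04 cm⁴
  web: d = 7.6109 cm → contributes +1268.1 cm⁴
  hole: d = -1.8891 cm → contributes −5.6823 cm⁴
Total I = 1547.5 cm⁴.

I_x ≈ 1550 cm⁴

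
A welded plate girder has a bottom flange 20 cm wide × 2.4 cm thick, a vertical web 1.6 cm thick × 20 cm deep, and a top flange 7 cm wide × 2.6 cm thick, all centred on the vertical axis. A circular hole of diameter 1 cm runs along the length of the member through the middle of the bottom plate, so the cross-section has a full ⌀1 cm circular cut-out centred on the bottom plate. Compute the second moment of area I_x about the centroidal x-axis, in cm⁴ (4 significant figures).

Decompose the section into non-overlapping parts with the origin at the bottom-left of its bounding rectangle.
Bottom plate: 20 × 2.4, A = 48 cm², y = 1.2 cm, Ī = 23.04 cm⁴.
Web plate: 1.6 × 20, A = 32 cm², y = 12.4 cm, Ī = 1066.67 cm⁴.
Top plate: 7 × 2.6, A = 18.2 cm², y = 23.7 cm, Ī = 10.2527 cm⁴.
Hole (subtracted): ⌀1, A = 0.785398 cm², y = 1.2 cm, Ī = 0.0490874 cm⁴.
Centroid: ȳ = ΣA·y / ΣA = 9.0828 cm.
Transfer each piece to the centroidal x-axis using Ī + A·d² with d = y − 9.0828:
  bottom plate: d = -7.8828 cm → contributes +3005.69 cm⁴
  web plate: d = 3.3172 cm → contributes +1418.79 cm⁴
  top plate: d = 14.6172 cm → contributes +3898.91 cm⁴
  hole: d = -7.8828 cm → contributes −48.8526 cm⁴
Total I = 8274.54 cm⁴.

I_x ≈ 8275 cm⁴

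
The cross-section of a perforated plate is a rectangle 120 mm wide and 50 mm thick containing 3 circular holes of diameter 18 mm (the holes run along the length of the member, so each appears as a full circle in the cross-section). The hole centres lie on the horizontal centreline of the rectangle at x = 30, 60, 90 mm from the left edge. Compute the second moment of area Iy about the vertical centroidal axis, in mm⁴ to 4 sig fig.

Iy ≈ 6.726 × 10⁶ mm⁴

Break the section into simple shapes (no overlaps), measuring from the bottom-left corner of the bounding box.
Plate: 120 × 50, A = 6 000 mm², x = 60 mm, Ī = 7 200 000 mm⁴.
Hole 1 (subtracted): ⌀18, A = 254.469 mm², x = 30 mm, Ī = 5 153 mm⁴.
Hole 2 (subtracted): ⌀18, A = 254.469 mm², x = 60 mm, Ī = 5 153 mm⁴.
Hole 3 (subtracted): ⌀18, A = 254.469 mm², x = 90 mm, Ī = 5 153 mm⁴.
By symmetry the centroid is at mid-width, x̄ = 60 mm.
Transfer each piece to the vertical centroidal axis using Ī + A·d² with d = x − 60:
  plate: d = 0 mm → contributes +7 200 000 mm⁴
  hole 1: d = -30 mm → contributes −234 175 mm⁴
  hole 2: d = 0 mm → contributes −5 153 mm⁴
  hole 3: d = 30 mm → contributes −234 175 mm⁴
Total I = 6 726 497 mm⁴.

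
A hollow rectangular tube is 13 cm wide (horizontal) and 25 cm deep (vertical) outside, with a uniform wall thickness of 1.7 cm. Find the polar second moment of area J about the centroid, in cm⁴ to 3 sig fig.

Decompose the section into non-overlapping parts with the origin at the bottom-left of its bounding rectangle.
Outer rectangle: 13 × 25, A = 325 cm², y = 12.5 cm, Ī = 16 927 cm⁴.
Inner void (subtracted): 9.6 × 21.6, A = 207.36 cm², y = 12.5 cm, Ī = 8062.2 cm⁴.
By symmetry the centroid is at mid-height, ȳ = 12.5 cm.
All pieces are centred on the centroidal x-axis, so I = ΣĪ (holes subtracted) = 8864.9 cm⁴.
Repeating about the centroidal y-axis gives I_y = 2984.6 cm⁴.
Polar second moment: J = I_x + I_y = 11 849 cm⁴.

J ≈ 1.18 × 10⁴ cm⁴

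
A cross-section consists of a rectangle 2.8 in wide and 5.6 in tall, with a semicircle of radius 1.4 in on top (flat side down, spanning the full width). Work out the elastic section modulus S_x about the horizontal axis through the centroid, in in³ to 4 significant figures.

Treat the section as a set of non-overlapping primitives; coordinates are from the bounding-box lower-left.
Rectangular body: 2.8 × 5.6, A = 15.68 in², y = 2.8 in, Ī = 40.9771 in⁴.
Semicircular cap: semicircle r = 1.4, A = 3.07876 in², y = 6.19418 in, Ī = 0.421642 in⁴.
Centroid: ȳ = ΣA·y / ΣA = 3.35707 in.
Transfer each piece to the horizontal axis through the centroid using Ī + A·d² with d = y − 3.35707:
  rectangular body: d = -0.557066 in → contributes +45.8429 in⁴
  semicircular cap: d = 2.83711 in → contributes +25.2032 in⁴
Total I = 71.0461 in⁴.
Extreme fibre distance c = 3.64293 in; S = I/c = 19.5025 in³.

S_x ≈ 19.50 in³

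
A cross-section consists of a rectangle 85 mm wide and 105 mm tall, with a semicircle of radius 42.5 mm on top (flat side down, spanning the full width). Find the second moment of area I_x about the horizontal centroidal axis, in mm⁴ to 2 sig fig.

I_x ≈ 1.9 × 10⁷ mm⁴

Treat the section as a set of non-overlapping primitives; coordinates are from the bounding-box lower-left.
Rectangular body: 85 × 105, A = 8 925 mm², y = 52.5 mm, Ī = 8 199 844 mm⁴.
Semicircular cap: semicircle r = 42.5, A = 2 837 mm², y = 123 mm, Ī = 358 086 mm⁴.
Centroid: ȳ = ΣA·y / ΣA = 69.51 mm.
Transfer each piece to the horizontal centroidal axis using Ī + A·d² with d = y − 69.51:
  rectangular body: d = -17.01 mm → contributes +10 783 672 mm⁴
  semicircular cap: d = 53.52 mm → contributes +8 485 908 mm⁴
Total I = 19 269 581 mm⁴.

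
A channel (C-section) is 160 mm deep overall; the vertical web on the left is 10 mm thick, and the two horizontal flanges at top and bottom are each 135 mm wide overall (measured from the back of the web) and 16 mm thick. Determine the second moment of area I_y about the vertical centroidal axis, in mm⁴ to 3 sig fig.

Break the section into simple shapes (no overlaps), measuring from the bottom-left corner of the bounding box.
Web: 10 × 160, A = 1 600 mm², x = 5 mm, Ī = 13 333 mm⁴.
Top flange (beyond web): 125 × 16, A = 2 000 mm², x = 72.5 mm, Ī = 2 604 167 mm⁴.
Bottom flange (beyond web): 125 × 16, A = 2 000 mm², x = 72.5 mm, Ī = 2 604 167 mm⁴.
Centroid: x̄ = ΣA·x / ΣA = 53.214 mm.
Transfer each piece to the vertical centroidal axis using Ī + A·d² with d = x − 53.214:
  web: d = -48.214 mm → contributes +3 732 721 mm⁴
  top flange (beyond web): d = 19.286 mm → contributes +3 348 044 mm⁴
  bottom flange (beyond web): d = 19.286 mm → contributes +3 348 044 mm⁴
Total I = 10 428 810 mm⁴.

I_y ≈ 1.04 × 10⁷ mm⁴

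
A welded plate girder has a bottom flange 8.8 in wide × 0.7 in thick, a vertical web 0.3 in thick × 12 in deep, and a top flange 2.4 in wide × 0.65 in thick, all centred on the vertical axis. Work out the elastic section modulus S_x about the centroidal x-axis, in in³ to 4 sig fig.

Split into non-overlapping primitives; take the origin at the lower-left of the bounding box.
Bottom plate: 8.8 × 0.7, A = 6.16 in², y = 0.35 in, Ī = 0.251533 in⁴.
Web plate: 0.3 × 12, A = 3.6 in², y = 6.7 in, Ī = 43.2 in⁴.
Top plate: 2.4 × 0.65, A = 1.56 in², y = 13.025 in, Ī = 0.054925 in⁴.
Centroid: ȳ = ΣA·y / ΣA = 4.11617 in.
Transfer each piece to the centroidal x-axis using Ī + A·d² with d = y − 4.11617:
  bottom plate: d = -3.76617 in → contributes +87.625 in⁴
  web plate: d = 2.58383 in → contributes +67.2343 in⁴
  top plate: d = 8.90883 in → contributes +123.868 in⁴
Total I = 278.727 in⁴.
Extreme fibre distance c = 9.23383 in; S = I/c = 30.1854 in³.

S_x ≈ 30.19 in³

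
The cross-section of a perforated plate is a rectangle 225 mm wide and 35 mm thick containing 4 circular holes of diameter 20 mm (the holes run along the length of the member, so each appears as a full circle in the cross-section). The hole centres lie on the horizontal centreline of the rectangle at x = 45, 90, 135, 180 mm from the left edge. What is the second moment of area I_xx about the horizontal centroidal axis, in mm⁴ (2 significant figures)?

I_xx ≈ 7.7 × 10⁵ mm⁴

Break the section into simple shapes (no overlaps), measuring from the bottom-left corner of the bounding box.
Plate: 225 × 35, A = 7 875 mm², y = 17.5 mm, Ī = 803 906 mm⁴.
Hole 1 (subtracted): ⌀20, A = 314.2 mm², y = 17.5 mm, Ī = 7 854 mm⁴.
Hole 2 (subtracted): ⌀20, A = 314.2 mm², y = 17.5 mm, Ī = 7 854 mm⁴.
Hole 3 (subtracted): ⌀20, A = 314.2 mm², y = 17.5 mm, Ī = 7 854 mm⁴.
Hole 4 (subtracted): ⌀20, A = 314.2 mm², y = 17.5 mm, Ī = 7 854 mm⁴.
By symmetry the centroid is at mid-height, ȳ = 17.5 mm.
All pieces are centred on the horizontal centroidal axis, so I = ΣĪ (holes subtracted) = 772 490 mm⁴.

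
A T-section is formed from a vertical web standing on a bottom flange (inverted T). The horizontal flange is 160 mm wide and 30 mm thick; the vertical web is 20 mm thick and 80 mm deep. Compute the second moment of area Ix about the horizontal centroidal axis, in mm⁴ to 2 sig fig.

Ix ≈ 4.8 × 10⁶ mm⁴

Decompose the section into non-overlapping parts with the origin at the bottom-left of its bounding rectangle.
Flange: 160 × 30, A = 4 800 mm², y = 15 mm, Ī = 360 000 mm⁴.
Web: 20 × 80, A = 1 600 mm², y = 70 mm, Ī = 853 333 mm⁴.
Centroid: ȳ = ΣA·y / ΣA = 28.75 mm.
Transfer each piece to the horizontal centroidal axis using Ī + A·d² with d = y − 28.75:
  flange: d = -13.75 mm → contributes +1 267 500 mm⁴
  web: d = 41.25 mm → contributes +3 575 833 mm⁴
Total I = 4 843 333 mm⁴.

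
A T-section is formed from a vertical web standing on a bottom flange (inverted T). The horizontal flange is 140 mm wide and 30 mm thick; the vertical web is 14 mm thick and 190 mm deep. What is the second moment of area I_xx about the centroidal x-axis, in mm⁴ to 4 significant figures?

Decompose the section into non-overlapping parts with the origin at the bottom-left of its bounding rectangle.
Flange: 140 × 30, A = 4 200 mm², y = 15 mm, Ī = 315 000 mm⁴.
Web: 14 × 190, A = 2 660 mm², y = 125 mm, Ī = 8 002 167 mm⁴.
Centroid: ȳ = ΣA·y / ΣA = 57.6531 mm.
Transfer each piece to the centroidal x-axis using Ī + A·d² with d = y − 57.6531:
  flange: d = -42.6531 mm → contributes +7 955 991 mm⁴
  web: d = 67.3469 mm → contributes +20 066 890 mm⁴
Total I = 28 022 881 mm⁴.

I_xx ≈ 2.802 × 10⁷ mm⁴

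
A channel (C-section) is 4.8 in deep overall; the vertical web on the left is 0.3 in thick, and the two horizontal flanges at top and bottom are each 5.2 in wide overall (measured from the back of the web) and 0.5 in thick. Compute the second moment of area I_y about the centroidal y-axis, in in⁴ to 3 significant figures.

Split into non-overlapping primitives; take the origin at the lower-left of the bounding box.
Web: 0.3 × 4.8, A = 1.44 in², x = 0.15 in, Ī = 0.0108 in⁴.
Top flange (beyond web): 4.9 × 0.5, A = 2.45 in², x = 2.75 in, Ī = 4.902 in⁴.
Bottom flange (beyond web): 4.9 × 0.5, A = 2.45 in², x = 2.75 in, Ī = 4.902 in⁴.
Centroid: x̄ = ΣA·x / ΣA = 2.1595 in.
Transfer each piece to the centroidal y-axis using Ī + A·d² with d = x − 2.1595:
  web: d = -2.0095 in → contributes +5.8254 in⁴
  top flange (beyond web): d = 0.59054 in → contributes +5.7564 in⁴
  bottom flange (beyond web): d = 0.59054 in → contributes +5.7564 in⁴
Total I = 17.338 in⁴.

I_y ≈ 17.3 in⁴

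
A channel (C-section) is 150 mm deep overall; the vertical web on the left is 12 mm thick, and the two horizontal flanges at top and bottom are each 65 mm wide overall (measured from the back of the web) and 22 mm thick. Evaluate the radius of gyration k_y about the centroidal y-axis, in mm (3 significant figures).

k_y ≈ 19.9 mm

Break the section into simple shapes (no overlaps), measuring from the bottom-left corner of the bounding box.
Web: 12 × 150, A = 1 800 mm², x = 6 mm, Ī = 21 600 mm⁴.
Top flange (beyond web): 53 × 22, A = 1 166 mm², x = 38.5 mm, Ī = 272 941 mm⁴.
Bottom flange (beyond web): 53 × 22, A = 1 166 mm², x = 38.5 mm, Ī = 272 941 mm⁴.
Centroid: x̄ = ΣA·x / ΣA = 24.342 mm.
Transfer each piece to the centroidal y-axis using Ī + A·d² with d = x − 24.342:
  web: d = -18.342 mm → contributes +627 186 mm⁴
  top flange (beyond web): d = 14.158 mm → contributes +506 658 mm⁴
  bottom flange (beyond web): d = 14.158 mm → contributes +506 658 mm⁴
Total I = 1 640 501 mm⁴.
Radius of gyration: k = √(I/A) = √(1 640 501 / 4 132) = 19.925 mm.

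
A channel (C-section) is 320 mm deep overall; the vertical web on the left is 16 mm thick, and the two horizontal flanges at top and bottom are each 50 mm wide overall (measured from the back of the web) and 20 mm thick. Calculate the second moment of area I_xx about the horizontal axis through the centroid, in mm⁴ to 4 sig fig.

Split into non-overlapping primitives; take the origin at the lower-left of the bounding box.
Web: 16 × 320, A = 5 120 mm², y = 160 mm, Ī = 43 690 667 mm⁴.
Top flange (beyond web): 34 × 20, A = 680 mm², y = 310 mm, Ī = 22666.7 mm⁴.
Bottom flange (beyond web): 34 × 20, A = 680 mm², y = 10 mm, Ī = 22666.7 mm⁴.
By symmetry the centroid is at mid-height, ȳ = 160 mm.
Transfer each piece to the horizontal axis through the centroid using Ī + A·d² with d = y − 160:
  web: d = 0 mm → contributes +43 690 667 mm⁴
  top flange (beyond web): d = 150 mm → contributes +15 322 667 mm⁴
  bottom flange (beyond web): d = -150 mm → contributes +15 322 667 mm⁴
Total I = 74 336 000 mm⁴.

I_xx ≈ 7.434 × 10⁷ mm⁴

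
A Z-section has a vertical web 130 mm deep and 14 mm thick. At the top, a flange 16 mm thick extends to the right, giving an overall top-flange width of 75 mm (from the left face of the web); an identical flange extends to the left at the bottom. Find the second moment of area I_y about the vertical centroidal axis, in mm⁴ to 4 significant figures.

Split into non-overlapping primitives; take the origin at the lower-left of the bounding box.
Web: 14 × 130, A = 1 820 mm², x = 68 mm, Ī = 29726.7 mm⁴.
Top flange (beyond web): 61 × 16, A = 976 mm², x = 105.5 mm, Ī = 302 641 mm⁴.
Bottom flange (beyond web): 61 × 16, A = 976 mm², x = 30.5 mm, Ī = 302 641 mm⁴.
Centroid: x̄ = ΣA·x / ΣA = 68 mm.
Transfer each piece to the vertical centroidal axis using Ī + A·d² with d = x − 68:
  web: d = 0 mm → contributes +29726.7 mm⁴
  top flange (beyond web): d = 37.5 mm → contributes +1 675 141 mm⁴
  bottom flange (beyond web): d = -37.5 mm → contributes +1 675 141 mm⁴
Total I = 3 380 009 mm⁴.

I_y ≈ 3.380 × 10⁶ mm⁴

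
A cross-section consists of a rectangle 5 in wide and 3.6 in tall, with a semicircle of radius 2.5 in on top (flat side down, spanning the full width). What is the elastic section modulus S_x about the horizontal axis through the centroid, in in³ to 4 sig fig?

Treat the section as a set of non-overlapping primitives; coordinates are from the bounding-box lower-left.
Rectangular body: 5 × 3.6, A = 18 in², y = 1.8 in, Ī = 19.44 in⁴.
Semicircular cap: semicircle r = 2.5, A = 9.81748 in², y = 4.66103 in, Ī = 4.28738 in⁴.
Centroid: ȳ = ΣA·y / ΣA = 2.80973 in.
Transfer each piece to the horizontal axis through the centroid using Ī + A·d² with d = y − 2.80973:
  rectangular body: d = -1.00973 in → contributes +37.792 in⁴
  semicircular cap: d = 1.8513 in → contributes +37.9351 in⁴
Total I = 75.727 in⁴.
Extreme fibre distance c = 3.29027 in; S = I/c = 23.0154 in³.

S_x ≈ 23.02 in³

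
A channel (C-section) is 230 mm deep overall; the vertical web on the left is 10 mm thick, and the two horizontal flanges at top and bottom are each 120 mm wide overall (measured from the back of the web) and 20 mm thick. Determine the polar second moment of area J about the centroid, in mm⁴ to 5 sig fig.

J ≈ 6.8689 × 10⁷ mm⁴

Decompose the section into non-overlapping parts with the origin at the bottom-left of its bounding rectangle.
Web: 10 × 230, A = 2 300 mm², y = 115 mm, Ī = 10 139 167 mm⁴.
Top flange (beyond web): 110 × 20, A = 2 200 mm², y = 220 mm, Ī = 73333.33 mm⁴.
Bottom flange (beyond web): 110 × 20, A = 2 200 mm², y = 10 mm, Ī = 73333.33 mm⁴.
By symmetry the centroid is at mid-height, ȳ = 115 mm.
Transfer each piece to the centroidal x-axis using Ī + A·d² with d = y − 115:
  web: d = 0 mm → contributes +10 139 167 mm⁴
  top flange (beyond web): d = 105 mm → contributes +24 328 333 mm⁴
  bottom flange (beyond web): d = -105 mm → contributes +24 328 333 mm⁴
Total I = 58 795 833 mm⁴.
For the y-axis: x̄ = 44.40299 mm.
Repeating about the centroidal y-axis gives I_y = 9 893 445 mm⁴.
Polar second moment: J = I_x + I_y = 68 689 279 mm⁴.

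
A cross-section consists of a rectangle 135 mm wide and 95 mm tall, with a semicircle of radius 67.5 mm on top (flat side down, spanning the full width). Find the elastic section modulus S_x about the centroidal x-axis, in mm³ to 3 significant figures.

S_x ≈ 4.40 × 10⁵ mm³

Split into non-overlapping primitives; take the origin at the lower-left of the bounding box.
Rectangular body: 135 × 95, A = 12 825 mm², y = 47.5 mm, Ī = 9 645 469 mm⁴.
Semicircular cap: semicircle r = 67.5, A = 7156.9 mm², y = 123.65 mm, Ī = 2 278 490 mm⁴.
Centroid: ȳ = ΣA·y / ΣA = 74.774 mm.
Transfer each piece to the centroidal x-axis using Ī + A·d² with d = y − 74.774:
  rectangular body: d = -27.274 mm → contributes +19 185 562 mm⁴
  semicircular cap: d = 48.874 mm → contributes +19 374 021 mm⁴
Total I = 38 559 583 mm⁴.
Extreme fibre distance c = 87.726 mm; S = I/c = 439 545 mm³.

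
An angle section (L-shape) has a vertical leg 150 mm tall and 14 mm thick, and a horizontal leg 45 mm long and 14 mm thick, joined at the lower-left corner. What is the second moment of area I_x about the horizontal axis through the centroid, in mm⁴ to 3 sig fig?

I_x ≈ 5.61 × 10⁶ mm⁴

Treat the section as a set of non-overlapping primitives; coordinates are from the bounding-box lower-left.
Vertical leg: 14 × 150, A = 2 100 mm², y = 75 mm, Ī = 3 937 500 mm⁴.
Horizontal leg (remainder): 31 × 14, A = 434 mm², y = 7 mm, Ī = 7088.7 mm⁴.
Centroid: ȳ = ΣA·y / ΣA = 63.354 mm.
Transfer each piece to the horizontal axis through the centroid using Ī + A·d² with d = y − 63.354:
  vertical leg: d = 11.646 mm → contributes +4 222 342 mm⁴
  horizontal leg (remainder): d = -56.354 mm → contributes +1 385 354 mm⁴
Total I = 5 607 696 mm⁴.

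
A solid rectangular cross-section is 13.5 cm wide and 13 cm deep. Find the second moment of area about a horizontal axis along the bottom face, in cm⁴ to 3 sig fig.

The section: 13.5 × 13, A = 175.5 cm², y = 6.5 cm, Ī = 2471.6 cm⁴.
Transfer it to the base of the section using Ī + A·d² with d = y − 0:
  the section: d = 6.5 cm → contributes +9886.5 cm⁴
Total I = 9886.5 cm⁴.

I_base ≈ 9890 cm⁴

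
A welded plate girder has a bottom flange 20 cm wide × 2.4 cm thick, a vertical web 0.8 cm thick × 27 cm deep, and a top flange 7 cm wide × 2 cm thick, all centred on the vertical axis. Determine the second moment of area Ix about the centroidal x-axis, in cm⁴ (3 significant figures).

Ix ≈ 1.16 × 10⁴ cm⁴

Break the section into simple shapes (no overlaps), measuring from the bottom-left corner of the bounding box.
Bottom plate: 20 × 2.4, A = 48 cm², y = 1.2 cm, Ī = 23.04 cm⁴.
Web plate: 0.8 × 27, A = 21.6 cm², y = 15.9 cm, Ī = 1312.2 cm⁴.
Top plate: 7 × 2, A = 14 cm², y = 30.4 cm, Ī = 4.6667 cm⁴.
Centroid: ȳ = ΣA·y / ΣA = 9.888 cm.
Transfer each piece to the centroidal x-axis using Ī + A·d² with d = y − 9.888:
  bottom plate: d = -8.688 cm → contributes +3646.2 cm⁴
  web plate: d = 6.012 cm → contributes +2092.9 cm⁴
  top plate: d = 20.512 cm → contributes +5 895 cm⁴
Total I = 11 634 cm⁴.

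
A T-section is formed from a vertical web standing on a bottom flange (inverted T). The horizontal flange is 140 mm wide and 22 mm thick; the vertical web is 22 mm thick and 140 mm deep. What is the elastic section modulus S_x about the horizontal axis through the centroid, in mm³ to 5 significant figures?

Decompose the section into non-overlapping parts with the origin at the bottom-left of its bounding rectangle.
Flange: 140 × 22, A = 3 080 mm², y = 11 mm, Ī = 124226.7 mm⁴.
Web: 22 × 140, A = 3 080 mm², y = 92 mm, Ī = 5 030 667 mm⁴.
Centroid: ȳ = ΣA·y / ΣA = 51.5 mm.
Transfer each piece to the horizontal axis through the centroid using Ī + A·d² with d = y − 51.5:
  flange: d = -40.5 mm → contributes +5 176 197 mm⁴
  web: d = 40.5 mm → contributes +10 082 637 mm⁴
Total I = 15 258 833 mm⁴.
Extreme fibre distance c = 110.5 mm; S = I/c = 138 089 mm³.

S_x ≈ 1.3809 × 10⁵ mm³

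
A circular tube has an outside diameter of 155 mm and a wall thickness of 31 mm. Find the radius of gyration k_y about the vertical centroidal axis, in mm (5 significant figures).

k_y ≈ 45.190 mm

Treat the section as a set of non-overlapping primitives; coordinates are from the bounding-box lower-left.
Outer circle: ⌀155, A = 18869.19 mm², x = 77.5 mm, Ī = 28 333 269 mm⁴.
Bore (subtracted): ⌀93, A = 6792.909 mm², x = 77.5 mm, Ī = 3 671 992 mm⁴.
By symmetry the centroid is at mid-width, x̄ = 77.5 mm.
All pieces are centred on the vertical centroidal axis, so I = ΣĪ (holes subtracted) = 24 661 278 mm⁴.
Radius of gyration: k = √(I/A) = √(24 661 278 / 12076.28) = 45.18988 mm.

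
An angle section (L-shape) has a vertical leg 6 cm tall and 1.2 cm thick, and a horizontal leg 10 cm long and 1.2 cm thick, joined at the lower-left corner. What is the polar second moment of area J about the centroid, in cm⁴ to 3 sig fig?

J ≈ 224 cm⁴

Split into non-overlapping primitives; take the origin at the lower-left of the bounding box.
Vertical leg: 1.2 × 6, A = 7.2 cm², y = 3 cm, Ī = 21.6 cm⁴.
Horizontal leg (remainder): 8.8 × 1.2, A = 10.56 cm², y = 0.6 cm, Ī = 1.2672 cm⁴.
Centroid: ȳ = ΣA·y / ΣA = 1.573 cm.
Transfer each piece to the centroidal x-axis using Ī + A·d² with d = y − 1.573:
  vertical leg: d = 1.427 cm → contributes +36.262 cm⁴
  horizontal leg (remainder): d = -0.97297 cm → contributes +11.264 cm⁴
Total I = 47.526 cm⁴.
For the y-axis: x̄ = 3.573 cm.
Repeating about the centroidal y-axis gives I_y = 176.04 cm⁴.
Polar second moment: J = I_x + I_y = 223.56 cm⁴.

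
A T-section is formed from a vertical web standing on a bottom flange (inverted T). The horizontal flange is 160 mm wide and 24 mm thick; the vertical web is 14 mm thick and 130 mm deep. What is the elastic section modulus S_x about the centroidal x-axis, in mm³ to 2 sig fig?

Break the section into simple shapes (no overlaps), measuring from the bottom-left corner of the bounding box.
Flange: 160 × 24, A = 3 840 mm², y = 12 mm, Ī = 184 320 mm⁴.
Web: 14 × 130, A = 1 820 mm², y = 89 mm, Ī = 2 563 167 mm⁴.
Centroid: ȳ = ΣA·y / ΣA = 36.76 mm.
Transfer each piece to the centroidal x-axis using Ī + A·d² with d = y − 36.76:
  flange: d = -24.76 mm → contributes +2 538 407 mm⁴
  web: d = 52.24 mm → contributes +7 530 032 mm⁴
Total I = 10 068 440 mm⁴.
Extreme fibre distance c = 117.2 mm; S = I/c = 85 879 mm³.

S_x ≈ 8.6 × 10⁴ mm³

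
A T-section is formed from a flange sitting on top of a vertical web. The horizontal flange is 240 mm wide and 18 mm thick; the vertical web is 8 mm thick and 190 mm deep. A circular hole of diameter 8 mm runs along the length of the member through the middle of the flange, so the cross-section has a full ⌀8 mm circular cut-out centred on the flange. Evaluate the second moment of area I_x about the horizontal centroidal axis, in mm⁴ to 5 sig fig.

Split into non-overlapping primitives; take the origin at the lower-left of the bounding box.
Flange: 240 × 18, A = 4 320 mm², y = 199 mm, Ī = 116 640 mm⁴.
Web: 8 × 190, A = 1 520 mm², y = 95 mm, Ī = 4 572 667 mm⁴.
Hole (subtracted): ⌀8, A = 50.26548 mm², y = 199 mm, Ī = 201.0619 mm⁴.
Centroid: ȳ = ΣA·y / ΣA = 171.6965 mm.
Transfer each piece to the horizontal centroidal axis using Ī + A·d² with d = y − 171.6965:
  flange: d = 27.3035 mm → contributes +3 337 118 mm⁴
  web: d = -76.6965 mm → contributes +13 513 844 mm⁴
  hole: d = 27.3035 mm → contributes −37673.02 mm⁴
Total I = 16 813 289 mm⁴.

I_x ≈ 1.6813 × 10⁷ mm⁴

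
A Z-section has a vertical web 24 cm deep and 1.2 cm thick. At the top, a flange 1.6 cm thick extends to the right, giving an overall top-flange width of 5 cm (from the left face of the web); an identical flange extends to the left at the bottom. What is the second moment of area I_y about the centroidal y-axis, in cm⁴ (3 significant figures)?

I_y ≈ 94.1 cm⁴

Treat the section as a set of non-overlapping primitives; coordinates are from the bounding-box lower-left.
Web: 1.2 × 24, A = 28.8 cm², x = 4.4 cm, Ī = 3.456 cm⁴.
Top flange (beyond web): 3.8 × 1.6, A = 6.08 cm², x = 6.9 cm, Ī = 7.3163 cm⁴.
Bottom flange (beyond web): 3.8 × 1.6, A = 6.08 cm², x = 1.9 cm, Ī = 7.3163 cm⁴.
Centroid: x̄ = ΣA·x / ΣA = 4.4 cm.
Transfer each piece to the centroidal y-axis using Ī + A·d² with d = x − 4.4:
  web: d = 0 cm → contributes +3.456 cm⁴
  top flange (beyond web): d = 2.5 cm → contributes +45.316 cm⁴
  bottom flange (beyond web): d = -2.5 cm → contributes +45.316 cm⁴
Total I = 94.089 cm⁴.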